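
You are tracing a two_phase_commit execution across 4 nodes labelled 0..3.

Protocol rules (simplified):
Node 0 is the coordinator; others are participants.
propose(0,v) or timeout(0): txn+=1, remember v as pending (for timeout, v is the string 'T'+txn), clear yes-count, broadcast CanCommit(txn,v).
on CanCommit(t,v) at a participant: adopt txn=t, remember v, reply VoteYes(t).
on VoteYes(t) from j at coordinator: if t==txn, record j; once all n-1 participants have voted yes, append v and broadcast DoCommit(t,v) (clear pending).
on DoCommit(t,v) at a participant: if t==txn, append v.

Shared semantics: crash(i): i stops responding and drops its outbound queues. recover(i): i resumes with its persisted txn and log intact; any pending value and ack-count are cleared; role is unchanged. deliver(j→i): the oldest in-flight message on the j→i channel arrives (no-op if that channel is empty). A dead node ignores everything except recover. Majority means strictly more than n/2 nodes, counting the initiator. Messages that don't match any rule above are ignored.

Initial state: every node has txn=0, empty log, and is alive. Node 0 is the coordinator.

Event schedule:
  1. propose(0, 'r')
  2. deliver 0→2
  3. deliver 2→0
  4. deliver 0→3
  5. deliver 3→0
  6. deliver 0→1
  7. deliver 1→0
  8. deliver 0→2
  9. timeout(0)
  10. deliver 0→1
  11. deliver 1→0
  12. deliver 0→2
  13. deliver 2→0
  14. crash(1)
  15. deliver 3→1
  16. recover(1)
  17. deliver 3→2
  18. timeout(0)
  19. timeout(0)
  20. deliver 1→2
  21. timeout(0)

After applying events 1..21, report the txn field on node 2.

step 1 propose(0,'r'): 0={coor,t=1,log=-}
step 2 deliver 0→2: 2={part,t=1,log=-}
step 3 deliver 2→0: —
step 4 deliver 0→3: 3={part,t=1,log=-}
step 5 deliver 3→0: —
step 6 deliver 0→1: 1={part,t=1,log=-}
step 7 deliver 1→0: 0={coor,t=1,log=r}
step 8 deliver 0→2: 2={part,t=1,log=r}
step 9 timeout(0): 0={coor,t=2,log=r}
step 10 deliver 0→1: 1={part,t=1,log=r}
step 11 deliver 1→0: —
step 12 deliver 0→2: 2={part,t=2,log=r}
step 13 deliver 2→0: —
step 14 crash(1): 1={✗part,t=1,log=r}
step 15 deliver 3→1: —
step 16 recover(1): 1={part,t=1,log=r}
step 17 deliver 3→2: —
step 18 timeout(0): 0={coor,t=3,log=r}
step 19 timeout(0): 0={coor,t=4,log=r}
step 20 deliver 1→2: —
step 21 timeout(0): 0={coor,t=5,log=r}

2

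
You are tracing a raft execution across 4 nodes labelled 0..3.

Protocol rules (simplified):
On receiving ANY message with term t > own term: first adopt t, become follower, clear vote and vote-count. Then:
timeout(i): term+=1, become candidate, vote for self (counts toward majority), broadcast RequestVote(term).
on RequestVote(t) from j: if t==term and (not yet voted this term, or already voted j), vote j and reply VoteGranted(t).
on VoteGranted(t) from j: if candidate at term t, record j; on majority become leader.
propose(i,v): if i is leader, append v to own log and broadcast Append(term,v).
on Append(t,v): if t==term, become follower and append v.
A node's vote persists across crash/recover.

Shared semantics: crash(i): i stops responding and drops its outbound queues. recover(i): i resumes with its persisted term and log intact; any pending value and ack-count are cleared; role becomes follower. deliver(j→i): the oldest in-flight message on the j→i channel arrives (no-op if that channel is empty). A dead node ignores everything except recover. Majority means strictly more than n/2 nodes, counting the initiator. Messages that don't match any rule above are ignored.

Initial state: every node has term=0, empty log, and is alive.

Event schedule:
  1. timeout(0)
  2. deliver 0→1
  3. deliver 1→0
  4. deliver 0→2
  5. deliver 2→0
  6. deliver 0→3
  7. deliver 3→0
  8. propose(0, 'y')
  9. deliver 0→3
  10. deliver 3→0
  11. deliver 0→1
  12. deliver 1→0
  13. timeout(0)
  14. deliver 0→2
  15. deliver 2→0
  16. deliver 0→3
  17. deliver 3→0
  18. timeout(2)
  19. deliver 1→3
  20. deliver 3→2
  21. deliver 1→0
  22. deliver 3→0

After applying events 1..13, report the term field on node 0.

1. timeout(0):  <0:cand t1 ->
2. deliver 0→1:  <1:foll t1 ->
3. deliver 1→0:  nop
4. deliver 0→2:  <2:foll t1 ->
5. deliver 2→0:  <0:lead t1 ->
6. deliver 0→3:  <3:foll t1 ->
7. deliver 3→0:  nop
8. propose(0,'y'):  <0:lead t1 y>
9. deliver 0→3:  <3:foll t1 y>
10. deliver 3→0:  nop
11. deliver 0→1:  <1:foll t1 y>
12. deliver 1→0:  nop
13. timeout(0):  <0:cand t2 y>

2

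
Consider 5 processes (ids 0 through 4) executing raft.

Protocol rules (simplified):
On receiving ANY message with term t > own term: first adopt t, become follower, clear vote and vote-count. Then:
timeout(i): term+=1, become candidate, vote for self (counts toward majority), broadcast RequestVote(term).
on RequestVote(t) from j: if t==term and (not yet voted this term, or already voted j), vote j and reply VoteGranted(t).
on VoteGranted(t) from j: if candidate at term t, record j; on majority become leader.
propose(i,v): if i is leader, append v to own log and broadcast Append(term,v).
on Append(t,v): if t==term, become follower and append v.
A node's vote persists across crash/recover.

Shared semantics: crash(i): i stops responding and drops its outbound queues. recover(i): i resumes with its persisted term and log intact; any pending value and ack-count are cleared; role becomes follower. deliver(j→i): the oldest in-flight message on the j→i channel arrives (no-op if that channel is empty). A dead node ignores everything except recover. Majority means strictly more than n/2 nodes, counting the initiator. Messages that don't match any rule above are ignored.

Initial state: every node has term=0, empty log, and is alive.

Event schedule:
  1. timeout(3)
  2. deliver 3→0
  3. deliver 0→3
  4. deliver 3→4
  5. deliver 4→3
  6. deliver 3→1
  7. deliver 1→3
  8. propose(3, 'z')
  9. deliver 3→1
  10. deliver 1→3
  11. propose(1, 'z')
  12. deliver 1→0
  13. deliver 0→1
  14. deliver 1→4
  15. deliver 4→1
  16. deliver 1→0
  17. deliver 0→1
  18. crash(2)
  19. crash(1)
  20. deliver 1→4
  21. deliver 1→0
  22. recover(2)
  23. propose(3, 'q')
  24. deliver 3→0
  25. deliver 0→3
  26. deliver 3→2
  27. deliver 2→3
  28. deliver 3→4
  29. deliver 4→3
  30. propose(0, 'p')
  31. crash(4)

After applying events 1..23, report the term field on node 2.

0

[1] timeout(3) → N3(cand t1 [-])
[2] deliver 3→0 → N0(foll t1 [-])
[3] deliver 0→3 → ∅
[4] deliver 3→4 → N4(foll t1 [-])
[5] deliver 4→3 → N3(lead t1 [-])
[6] deliver 3→1 → N1(foll t1 [-])
[7] deliver 1→3 → ∅
[8] propose(3,'z') → N3(lead t1 [z])
[9] deliver 3→1 → N1(foll t1 [z])
[10] deliver 1→3 → ∅
[11] propose(1,'z') → ∅
[12] deliver 1→0 → ∅
[13] deliver 0→1 → ∅
[14] deliver 1→4 → ∅
[15] deliver 4→1 → ∅
[16] deliver 1→0 → ∅
[17] deliver 0→1 → ∅
[18] crash(2) → N2(✗foll t0 [-])
[19] crash(1) → N1(✗foll t1 [z])
[20] deliver 1→4 → ∅
[21] deliver 1→0 → ∅
[22] recover(2) → N2(foll t0 [-])
[23] propose(3,'q') → N3(lead t1 [z,q])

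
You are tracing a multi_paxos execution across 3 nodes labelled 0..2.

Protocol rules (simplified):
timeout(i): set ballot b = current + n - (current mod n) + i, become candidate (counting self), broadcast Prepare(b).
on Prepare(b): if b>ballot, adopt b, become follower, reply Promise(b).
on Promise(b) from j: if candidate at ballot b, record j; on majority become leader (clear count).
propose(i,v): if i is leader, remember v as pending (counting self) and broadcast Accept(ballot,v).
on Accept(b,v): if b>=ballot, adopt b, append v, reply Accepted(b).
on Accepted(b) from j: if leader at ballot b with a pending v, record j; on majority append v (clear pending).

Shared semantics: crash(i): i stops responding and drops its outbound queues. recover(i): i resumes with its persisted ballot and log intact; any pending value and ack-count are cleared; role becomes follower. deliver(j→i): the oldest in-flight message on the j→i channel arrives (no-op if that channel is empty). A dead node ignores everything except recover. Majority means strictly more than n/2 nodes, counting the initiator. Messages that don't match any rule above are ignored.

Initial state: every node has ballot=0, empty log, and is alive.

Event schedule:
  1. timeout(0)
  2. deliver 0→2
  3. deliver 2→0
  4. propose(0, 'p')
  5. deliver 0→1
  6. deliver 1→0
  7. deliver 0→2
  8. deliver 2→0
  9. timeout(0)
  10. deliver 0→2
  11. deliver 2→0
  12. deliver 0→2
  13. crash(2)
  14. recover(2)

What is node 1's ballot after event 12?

step 1 timeout(0): 0={cand,b=3,log=-}
step 2 deliver 0→2: 2={foll,b=3,log=-}
step 3 deliver 2→0: 0={lead,b=3,log=-}
step 4 propose(0,'p'): —
step 5 deliver 0→1: 1={foll,b=3,log=-}
step 6 deliver 1→0: —
step 7 deliver 0→2: 2={foll,b=3,log=p}
step 8 deliver 2→0: 0={lead,b=3,log=p}
step 9 timeout(0): 0={cand,b=6,log=p}
step 10 deliver 0→2: 2={foll,b=6,log=p}
step 11 deliver 2→0: 0={lead,b=6,log=p}
step 12 deliver 0→2: —

3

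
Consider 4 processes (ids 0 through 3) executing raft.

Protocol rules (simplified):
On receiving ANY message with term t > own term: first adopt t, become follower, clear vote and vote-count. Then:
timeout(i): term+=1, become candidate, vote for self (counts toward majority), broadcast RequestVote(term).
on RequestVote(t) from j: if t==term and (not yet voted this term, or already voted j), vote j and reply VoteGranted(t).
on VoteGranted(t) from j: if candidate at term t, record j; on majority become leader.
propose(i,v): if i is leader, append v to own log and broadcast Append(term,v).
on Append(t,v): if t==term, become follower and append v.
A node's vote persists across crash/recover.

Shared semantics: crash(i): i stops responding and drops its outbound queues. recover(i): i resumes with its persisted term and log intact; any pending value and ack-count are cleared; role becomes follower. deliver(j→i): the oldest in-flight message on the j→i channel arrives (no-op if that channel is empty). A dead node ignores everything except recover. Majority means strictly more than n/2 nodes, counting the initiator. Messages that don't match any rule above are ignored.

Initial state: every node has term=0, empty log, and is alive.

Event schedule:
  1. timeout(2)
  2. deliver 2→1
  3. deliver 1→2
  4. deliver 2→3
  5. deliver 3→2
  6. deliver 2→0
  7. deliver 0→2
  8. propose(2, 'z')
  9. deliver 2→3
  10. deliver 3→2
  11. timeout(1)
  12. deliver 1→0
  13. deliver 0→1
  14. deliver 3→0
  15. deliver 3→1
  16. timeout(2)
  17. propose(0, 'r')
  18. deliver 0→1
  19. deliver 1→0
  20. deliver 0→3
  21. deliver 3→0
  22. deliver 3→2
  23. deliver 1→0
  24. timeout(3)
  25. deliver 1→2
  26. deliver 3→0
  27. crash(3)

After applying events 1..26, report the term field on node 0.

[1] timeout(2) → N2(cand t1 [-])
[2] deliver 2→1 → N1(foll t1 [-])
[3] deliver 1→2 → ∅
[4] deliver 2→3 → N3(foll t1 [-])
[5] deliver 3→2 → N2(lead t1 [-])
[6] deliver 2→0 → N0(foll t1 [-])
[7] deliver 0→2 → ∅
[8] propose(2,'z') → N2(lead t1 [z])
[9] deliver 2→3 → N3(foll t1 [z])
[10] deliver 3→2 → ∅
[11] timeout(1) → N1(cand t2 [-])
[12] deliver 1→0 → N0(foll t2 [-])
[13] deliver 0→1 → ∅
[14] deliver 3→0 → ∅
[15] deliver 3→1 → ∅
[16] timeout(2) → N2(cand t2 [z])
[17] propose(0,'r') → ∅
[18] deliver 0→1 → ∅
[19] deliver 1→0 → ∅
[20] deliver 0→3 → ∅
[21] deliver 3→0 → ∅
[22] deliver 3→2 → ∅
[23] deliver 1→0 → ∅
[24] timeout(3) → N3(cand t2 [z])
[25] deliver 1→2 → ∅
[26] deliver 3→0 → ∅

2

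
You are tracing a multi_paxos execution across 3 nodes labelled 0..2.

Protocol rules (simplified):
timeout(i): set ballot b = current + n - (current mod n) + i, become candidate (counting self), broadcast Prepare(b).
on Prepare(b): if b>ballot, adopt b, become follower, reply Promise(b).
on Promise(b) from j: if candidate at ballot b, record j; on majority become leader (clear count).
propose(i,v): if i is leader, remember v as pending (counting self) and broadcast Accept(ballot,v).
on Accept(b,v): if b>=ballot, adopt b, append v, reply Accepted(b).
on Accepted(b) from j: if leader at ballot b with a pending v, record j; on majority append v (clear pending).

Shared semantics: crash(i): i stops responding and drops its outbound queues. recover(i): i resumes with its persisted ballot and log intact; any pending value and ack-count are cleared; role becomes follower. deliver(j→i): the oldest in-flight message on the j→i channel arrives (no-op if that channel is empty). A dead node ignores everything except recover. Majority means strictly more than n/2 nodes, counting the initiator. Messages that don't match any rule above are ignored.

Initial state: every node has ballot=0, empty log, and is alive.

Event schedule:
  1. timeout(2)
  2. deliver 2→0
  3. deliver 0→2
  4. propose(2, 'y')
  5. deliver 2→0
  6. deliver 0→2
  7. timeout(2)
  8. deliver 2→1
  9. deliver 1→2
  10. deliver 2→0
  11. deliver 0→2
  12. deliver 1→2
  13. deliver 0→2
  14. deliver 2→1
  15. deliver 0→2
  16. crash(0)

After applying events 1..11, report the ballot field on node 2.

[1] timeout(2) → N2(cand b5 [-])
[2] deliver 2→0 → N0(foll b5 [-])
[3] deliver 0→2 → N2(lead b5 [-])
[4] propose(2,'y') → ∅
[5] deliver 2→0 → N0(foll b5 [y])
[6] deliver 0→2 → N2(lead b5 [y])
[7] timeout(2) → N2(cand b8 [y])
[8] deliver 2→1 → N1(foll b5 [-])
[9] deliver 1→2 → ∅
[10] deliver 2→0 → N0(foll b8 [y])
[11] deliver 0→2 → N2(lead b8 [y])

8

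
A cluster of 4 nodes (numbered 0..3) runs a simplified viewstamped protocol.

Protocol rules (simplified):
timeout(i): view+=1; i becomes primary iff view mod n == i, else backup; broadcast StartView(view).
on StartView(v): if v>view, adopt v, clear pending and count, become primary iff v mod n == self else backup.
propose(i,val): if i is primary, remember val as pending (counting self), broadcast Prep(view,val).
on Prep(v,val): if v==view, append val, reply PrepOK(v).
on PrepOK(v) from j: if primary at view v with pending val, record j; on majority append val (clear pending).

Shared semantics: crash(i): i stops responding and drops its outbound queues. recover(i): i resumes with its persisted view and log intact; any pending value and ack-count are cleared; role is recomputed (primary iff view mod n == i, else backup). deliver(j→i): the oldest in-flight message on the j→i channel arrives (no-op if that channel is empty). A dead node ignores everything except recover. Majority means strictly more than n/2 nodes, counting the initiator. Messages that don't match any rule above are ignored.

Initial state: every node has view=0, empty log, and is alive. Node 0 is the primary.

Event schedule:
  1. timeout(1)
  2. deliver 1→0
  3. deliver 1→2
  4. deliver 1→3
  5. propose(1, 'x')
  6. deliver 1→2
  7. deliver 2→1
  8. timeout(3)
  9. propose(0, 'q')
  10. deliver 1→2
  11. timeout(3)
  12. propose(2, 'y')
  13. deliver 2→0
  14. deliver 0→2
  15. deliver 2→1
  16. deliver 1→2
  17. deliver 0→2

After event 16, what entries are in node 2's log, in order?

x

[1] timeout(1) → N1(prim v1 [-])
[2] deliver 1→0 → N0(back v1 [-])
[3] deliver 1→2 → N2(back v1 [-])
[4] deliver 1→3 → N3(back v1 [-])
[5] propose(1,'x') → ∅
[6] deliver 1→2 → N2(back v1 [x])
[7] deliver 2→1 → ∅
[8] timeout(3) → N3(back v2 [-])
[9] propose(0,'q') → ∅
[10] deliver 1→2 → ∅
[11] timeout(3) → N3(prim v3 [-])
[12] propose(2,'y') → ∅
[13] deliver 2→0 → ∅
[14] deliver 0→2 → ∅
[15] deliver 2→1 → ∅
[16] deliver 1→2 → ∅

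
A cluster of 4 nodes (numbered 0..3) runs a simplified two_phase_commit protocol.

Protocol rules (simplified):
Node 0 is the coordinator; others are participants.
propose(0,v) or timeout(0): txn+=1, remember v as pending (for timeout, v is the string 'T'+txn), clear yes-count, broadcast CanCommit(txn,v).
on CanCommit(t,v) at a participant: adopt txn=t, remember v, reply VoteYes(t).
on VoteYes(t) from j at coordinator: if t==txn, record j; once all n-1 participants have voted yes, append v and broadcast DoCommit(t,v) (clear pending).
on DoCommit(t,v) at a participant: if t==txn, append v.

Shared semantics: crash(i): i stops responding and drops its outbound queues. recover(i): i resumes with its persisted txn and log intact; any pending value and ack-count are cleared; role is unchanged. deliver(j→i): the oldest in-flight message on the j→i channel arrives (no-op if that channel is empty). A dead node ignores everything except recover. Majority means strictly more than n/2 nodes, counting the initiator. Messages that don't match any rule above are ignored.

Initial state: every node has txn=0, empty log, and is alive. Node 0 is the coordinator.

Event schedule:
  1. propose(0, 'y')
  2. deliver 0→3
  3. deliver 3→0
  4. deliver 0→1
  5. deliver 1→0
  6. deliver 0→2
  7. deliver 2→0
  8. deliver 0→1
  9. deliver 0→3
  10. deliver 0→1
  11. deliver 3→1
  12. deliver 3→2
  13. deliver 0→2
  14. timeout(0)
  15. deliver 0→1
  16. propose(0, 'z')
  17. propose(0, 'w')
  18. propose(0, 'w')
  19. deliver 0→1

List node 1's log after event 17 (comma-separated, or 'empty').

y

step 1 propose(0,'y'): 0={coor,t=1,log=-}
step 2 deliver 0→3: 3={part,t=1,log=-}
step 3 deliver 3→0: —
step 4 deliver 0→1: 1={part,t=1,log=-}
step 5 deliver 1→0: —
step 6 deliver 0→2: 2={part,t=1,log=-}
step 7 deliver 2→0: 0={coor,t=1,log=y}
step 8 deliver 0→1: 1={part,t=1,log=y}
step 9 deliver 0→3: 3={part,t=1,log=y}
step 10 deliver 0→1: —
step 11 deliver 3→1: —
step 12 deliver 3→2: —
step 13 deliver 0→2: 2={part,t=1,log=y}
step 14 timeout(0): 0={coor,t=2,log=y}
step 15 deliver 0→1: 1={part,t=2,log=y}
step 16 propose(0,'z'): 0={coor,t=3,log=y}
step 17 propose(0,'w'): 0={coor,t=4,log=y}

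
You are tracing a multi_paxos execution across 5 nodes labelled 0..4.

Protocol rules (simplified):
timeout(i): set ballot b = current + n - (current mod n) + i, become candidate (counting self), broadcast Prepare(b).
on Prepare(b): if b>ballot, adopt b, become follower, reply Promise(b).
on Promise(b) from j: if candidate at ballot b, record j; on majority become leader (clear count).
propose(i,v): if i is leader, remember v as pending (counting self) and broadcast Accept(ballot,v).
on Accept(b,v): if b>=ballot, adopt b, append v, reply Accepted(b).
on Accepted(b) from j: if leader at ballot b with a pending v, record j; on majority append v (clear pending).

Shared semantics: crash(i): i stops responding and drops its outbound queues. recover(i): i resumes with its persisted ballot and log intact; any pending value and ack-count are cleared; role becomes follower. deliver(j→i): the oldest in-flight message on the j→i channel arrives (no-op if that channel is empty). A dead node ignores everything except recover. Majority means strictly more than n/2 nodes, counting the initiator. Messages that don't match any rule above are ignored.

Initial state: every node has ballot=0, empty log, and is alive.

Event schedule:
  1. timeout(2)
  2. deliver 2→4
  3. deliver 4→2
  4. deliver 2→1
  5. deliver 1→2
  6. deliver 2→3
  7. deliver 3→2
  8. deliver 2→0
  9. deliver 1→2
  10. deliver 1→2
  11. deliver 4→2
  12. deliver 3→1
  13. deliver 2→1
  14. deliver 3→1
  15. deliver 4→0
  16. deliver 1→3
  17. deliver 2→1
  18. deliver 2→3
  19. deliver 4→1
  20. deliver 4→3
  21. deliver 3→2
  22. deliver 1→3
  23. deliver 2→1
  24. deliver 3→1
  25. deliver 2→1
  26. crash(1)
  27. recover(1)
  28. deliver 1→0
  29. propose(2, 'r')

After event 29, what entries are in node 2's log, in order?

1. timeout(2):  <2:cand b7 ->
2. deliver 2→4:  <4:foll b7 ->
3. deliver 4→2:  nop
4. deliver 2→1:  <1:foll b7 ->
5. deliver 1→2:  <2:lead b7 ->
6. deliver 2→3:  <3:foll b7 ->
7. deliver 3→2:  nop
8. deliver 2→0:  <0:foll b7 ->
9. deliver 1→2:  nop
10. deliver 1→2:  nop
11. deliver 4→2:  nop
12. deliver 3→1:  nop
13. deliver 2→1:  nop
14. deliver 3→1:  nop
15. deliver 4→0:  nop
16. deliver 1→3:  nop
17. deliver 2→1:  nop
18. deliver 2→3:  nop
19. deliver 4→1:  nop
20. deliver 4→3:  nop
21. deliver 3→2:  nop
22. deliver 1→3:  nop
23. deliver 2→1:  nop
24. deliver 3→1:  nop
25. deliver 2→1:  nop
26. crash(1):  <1:✗foll b7 ->
27. recover(1):  <1:foll b7 ->
28. deliver 1→0:  nop
29. propose(2,'r'):  nop

empty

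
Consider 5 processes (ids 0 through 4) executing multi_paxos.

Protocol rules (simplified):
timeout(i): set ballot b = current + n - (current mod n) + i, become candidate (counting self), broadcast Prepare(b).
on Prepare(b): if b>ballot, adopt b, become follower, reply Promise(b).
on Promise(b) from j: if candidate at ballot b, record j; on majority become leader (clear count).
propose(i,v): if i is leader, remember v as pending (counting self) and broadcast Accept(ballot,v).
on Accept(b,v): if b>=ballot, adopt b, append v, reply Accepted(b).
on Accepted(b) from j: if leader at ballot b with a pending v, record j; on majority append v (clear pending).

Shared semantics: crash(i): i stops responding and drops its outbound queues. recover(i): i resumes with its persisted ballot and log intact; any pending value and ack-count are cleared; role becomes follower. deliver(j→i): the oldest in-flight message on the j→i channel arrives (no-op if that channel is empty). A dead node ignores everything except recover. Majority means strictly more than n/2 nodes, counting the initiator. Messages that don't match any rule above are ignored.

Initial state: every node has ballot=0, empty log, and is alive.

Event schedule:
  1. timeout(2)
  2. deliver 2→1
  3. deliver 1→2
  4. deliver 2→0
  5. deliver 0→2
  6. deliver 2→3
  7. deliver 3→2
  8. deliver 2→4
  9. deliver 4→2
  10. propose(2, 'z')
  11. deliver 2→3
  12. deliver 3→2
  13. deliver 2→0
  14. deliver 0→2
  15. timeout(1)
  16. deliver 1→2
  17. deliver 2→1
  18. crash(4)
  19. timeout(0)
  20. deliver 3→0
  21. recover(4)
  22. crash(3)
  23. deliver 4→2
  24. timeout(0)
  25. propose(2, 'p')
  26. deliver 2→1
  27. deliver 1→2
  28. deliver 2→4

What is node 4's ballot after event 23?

1. timeout(2):  <2:cand b7 ->
2. deliver 2→1:  <1:foll b7 ->
3. deliver 1→2:  nop
4. deliver 2→0:  <0:foll b7 ->
5. deliver 0→2:  <2:lead b7 ->
6. deliver 2→3:  <3:foll b7 ->
7. deliver 3→2:  nop
8. deliver 2→4:  <4:foll b7 ->
9. deliver 4→2:  nop
10. propose(2,'z'):  nop
11. deliver 2→3:  <3:foll b7 z>
12. deliver 3→2:  nop
13. deliver 2→0:  <0:foll b7 z>
14. deliver 0→2:  <2:lead b7 z>
15. timeout(1):  <1:cand b11 ->
16. deliver 1→2:  <2:foll b11 z>
17. deliver 2→1:  nop
18. crash(4):  <4:✗foll b7 ->
19. timeout(0):  <0:cand b10 z>
20. deliver 3→0:  nop
21. recover(4):  <4:foll b7 ->
22. crash(3):  <3:✗foll b7 z>
23. deliver 4→2:  nop

7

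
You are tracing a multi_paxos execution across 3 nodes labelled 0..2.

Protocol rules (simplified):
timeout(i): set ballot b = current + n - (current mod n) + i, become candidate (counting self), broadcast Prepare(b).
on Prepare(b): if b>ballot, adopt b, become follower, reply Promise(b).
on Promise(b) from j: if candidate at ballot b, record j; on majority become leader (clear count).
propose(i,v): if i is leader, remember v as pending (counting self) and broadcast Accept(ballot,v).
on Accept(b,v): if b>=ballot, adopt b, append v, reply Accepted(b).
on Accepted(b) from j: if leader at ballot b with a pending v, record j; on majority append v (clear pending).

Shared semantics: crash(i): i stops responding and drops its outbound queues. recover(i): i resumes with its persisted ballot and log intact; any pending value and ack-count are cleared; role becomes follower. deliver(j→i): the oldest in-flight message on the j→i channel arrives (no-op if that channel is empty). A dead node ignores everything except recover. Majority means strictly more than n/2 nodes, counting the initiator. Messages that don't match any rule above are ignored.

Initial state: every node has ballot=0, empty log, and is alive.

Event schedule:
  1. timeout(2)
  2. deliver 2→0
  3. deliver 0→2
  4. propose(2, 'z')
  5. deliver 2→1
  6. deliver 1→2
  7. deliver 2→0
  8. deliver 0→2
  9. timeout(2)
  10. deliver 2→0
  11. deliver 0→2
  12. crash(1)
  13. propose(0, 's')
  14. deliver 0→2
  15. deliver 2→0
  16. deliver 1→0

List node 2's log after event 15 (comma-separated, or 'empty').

z

after 1 — timeout(2): n2:cand/b5/[-]
after 2 — deliver 2→0: n0:foll/b5/[-]
after 3 — deliver 0→2: n2:lead/b5/[-]
after 4 — propose(2,'z'): ·
after 5 — deliver 2→1: n1:foll/b5/[-]
after 6 — deliver 1→2: ·
after 7 — deliver 2→0: n0:foll/b5/[z]
after 8 — deliver 0→2: n2:lead/b5/[z]
after 9 — timeout(2): n2:cand/b8/[z]
after 10 — deliver 2→0: n0:foll/b8/[z]
after 11 — deliver 0→2: n2:lead/b8/[z]
after 12 — crash(1): n1:✗foll/b5/[-]
after 13 — propose(0,'s'): ·
after 14 — deliver 0→2: ·
after 15 — deliver 2→0: ·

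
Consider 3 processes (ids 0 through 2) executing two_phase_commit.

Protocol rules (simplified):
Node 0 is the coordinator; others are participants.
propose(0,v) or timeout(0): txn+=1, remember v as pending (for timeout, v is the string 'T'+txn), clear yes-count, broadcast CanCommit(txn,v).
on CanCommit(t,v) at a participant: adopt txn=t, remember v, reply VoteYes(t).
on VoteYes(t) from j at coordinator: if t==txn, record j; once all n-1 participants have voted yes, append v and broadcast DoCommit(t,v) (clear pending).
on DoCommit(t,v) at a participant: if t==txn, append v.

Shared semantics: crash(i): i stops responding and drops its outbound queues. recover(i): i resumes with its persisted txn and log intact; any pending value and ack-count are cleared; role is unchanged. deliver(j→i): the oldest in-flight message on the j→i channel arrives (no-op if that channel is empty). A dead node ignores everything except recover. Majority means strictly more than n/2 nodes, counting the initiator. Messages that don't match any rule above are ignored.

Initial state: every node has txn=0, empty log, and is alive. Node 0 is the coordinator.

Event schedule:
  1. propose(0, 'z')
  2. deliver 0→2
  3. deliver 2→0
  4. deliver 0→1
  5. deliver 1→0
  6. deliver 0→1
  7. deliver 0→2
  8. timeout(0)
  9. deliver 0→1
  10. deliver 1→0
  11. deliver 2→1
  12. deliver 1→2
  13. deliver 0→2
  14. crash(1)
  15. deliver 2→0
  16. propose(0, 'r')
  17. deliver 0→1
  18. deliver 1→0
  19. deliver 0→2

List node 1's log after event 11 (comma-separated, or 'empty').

z

e1 propose(0,'z'): 0[coor,t=1,-]
e2 deliver 0→2: 2[part,t=1,-]
e3 deliver 2→0: ·
e4 deliver 0→1: 1[part,t=1,-]
e5 deliver 1→0: 0[coor,t=1,z]
e6 deliver 0→1: 1[part,t=1,z]
e7 deliver 0→2: 2[part,t=1,z]
e8 timeout(0): 0[coor,t=2,z]
e9 deliver 0→1: 1[part,t=2,z]
e10 deliver 1→0: ·
e11 deliver 2→1: ·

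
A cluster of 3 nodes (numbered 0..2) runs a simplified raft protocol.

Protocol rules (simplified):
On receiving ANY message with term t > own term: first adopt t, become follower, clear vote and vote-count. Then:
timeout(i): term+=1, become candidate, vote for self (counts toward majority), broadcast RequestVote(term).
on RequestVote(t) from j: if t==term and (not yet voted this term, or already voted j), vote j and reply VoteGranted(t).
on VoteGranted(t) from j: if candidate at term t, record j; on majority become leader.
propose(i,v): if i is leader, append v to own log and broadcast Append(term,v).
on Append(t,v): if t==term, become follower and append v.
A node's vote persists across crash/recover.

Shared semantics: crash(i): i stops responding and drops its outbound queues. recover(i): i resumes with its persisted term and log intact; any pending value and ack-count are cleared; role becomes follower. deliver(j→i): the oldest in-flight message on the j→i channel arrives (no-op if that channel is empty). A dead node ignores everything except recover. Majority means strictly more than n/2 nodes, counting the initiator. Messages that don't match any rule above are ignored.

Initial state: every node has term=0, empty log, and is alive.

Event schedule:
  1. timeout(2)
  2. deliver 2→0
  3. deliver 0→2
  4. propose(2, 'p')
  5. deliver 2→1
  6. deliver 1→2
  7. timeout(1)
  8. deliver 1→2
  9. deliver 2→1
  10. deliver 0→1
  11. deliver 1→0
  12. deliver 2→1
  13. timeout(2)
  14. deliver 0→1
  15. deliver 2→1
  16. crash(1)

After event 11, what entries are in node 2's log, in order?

p

1. timeout(2):  <2:cand t1 ->
2. deliver 2→0:  <0:foll t1 ->
3. deliver 0→2:  <2:lead t1 ->
4. propose(2,'p'):  <2:lead t1 p>
5. deliver 2→1:  <1:foll t1 ->
6. deliver 1→2:  nop
7. timeout(1):  <1:cand t2 ->
8. deliver 1→2:  <2:foll t2 p>
9. deliver 2→1:  nop
10. deliver 0→1:  nop
11. deliver 1→0:  <0:foll t2 ->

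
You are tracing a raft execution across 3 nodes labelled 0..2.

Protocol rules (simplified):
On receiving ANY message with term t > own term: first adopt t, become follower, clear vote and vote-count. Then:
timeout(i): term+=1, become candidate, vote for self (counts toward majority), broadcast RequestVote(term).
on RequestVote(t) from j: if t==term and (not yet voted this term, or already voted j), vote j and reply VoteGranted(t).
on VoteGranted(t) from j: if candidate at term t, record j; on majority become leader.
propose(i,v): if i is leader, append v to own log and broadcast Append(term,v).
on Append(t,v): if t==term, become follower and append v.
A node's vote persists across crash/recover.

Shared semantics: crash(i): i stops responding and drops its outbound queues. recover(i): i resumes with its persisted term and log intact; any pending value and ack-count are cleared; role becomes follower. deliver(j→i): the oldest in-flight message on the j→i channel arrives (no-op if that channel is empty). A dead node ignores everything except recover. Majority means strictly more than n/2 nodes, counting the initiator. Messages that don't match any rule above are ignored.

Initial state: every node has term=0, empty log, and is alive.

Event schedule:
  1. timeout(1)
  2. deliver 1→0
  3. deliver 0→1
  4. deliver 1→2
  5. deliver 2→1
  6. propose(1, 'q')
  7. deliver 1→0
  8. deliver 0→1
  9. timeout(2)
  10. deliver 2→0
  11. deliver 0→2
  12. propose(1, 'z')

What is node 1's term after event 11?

step 1 timeout(1): 1={cand,t=1,log=-}
step 2 deliver 1→0: 0={foll,t=1,log=-}
step 3 deliver 0→1: 1={lead,t=1,log=-}
step 4 deliver 1→2: 2={foll,t=1,log=-}
step 5 deliver 2→1: —
step 6 propose(1,'q'): 1={lead,t=1,log=q}
step 7 deliver 1→0: 0={foll,t=1,log=q}
step 8 deliver 0→1: —
step 9 timeout(2): 2={cand,t=2,log=-}
step 10 deliver 2→0: 0={foll,t=2,log=q}
step 11 deliver 0→2: 2={lead,t=2,log=-}

1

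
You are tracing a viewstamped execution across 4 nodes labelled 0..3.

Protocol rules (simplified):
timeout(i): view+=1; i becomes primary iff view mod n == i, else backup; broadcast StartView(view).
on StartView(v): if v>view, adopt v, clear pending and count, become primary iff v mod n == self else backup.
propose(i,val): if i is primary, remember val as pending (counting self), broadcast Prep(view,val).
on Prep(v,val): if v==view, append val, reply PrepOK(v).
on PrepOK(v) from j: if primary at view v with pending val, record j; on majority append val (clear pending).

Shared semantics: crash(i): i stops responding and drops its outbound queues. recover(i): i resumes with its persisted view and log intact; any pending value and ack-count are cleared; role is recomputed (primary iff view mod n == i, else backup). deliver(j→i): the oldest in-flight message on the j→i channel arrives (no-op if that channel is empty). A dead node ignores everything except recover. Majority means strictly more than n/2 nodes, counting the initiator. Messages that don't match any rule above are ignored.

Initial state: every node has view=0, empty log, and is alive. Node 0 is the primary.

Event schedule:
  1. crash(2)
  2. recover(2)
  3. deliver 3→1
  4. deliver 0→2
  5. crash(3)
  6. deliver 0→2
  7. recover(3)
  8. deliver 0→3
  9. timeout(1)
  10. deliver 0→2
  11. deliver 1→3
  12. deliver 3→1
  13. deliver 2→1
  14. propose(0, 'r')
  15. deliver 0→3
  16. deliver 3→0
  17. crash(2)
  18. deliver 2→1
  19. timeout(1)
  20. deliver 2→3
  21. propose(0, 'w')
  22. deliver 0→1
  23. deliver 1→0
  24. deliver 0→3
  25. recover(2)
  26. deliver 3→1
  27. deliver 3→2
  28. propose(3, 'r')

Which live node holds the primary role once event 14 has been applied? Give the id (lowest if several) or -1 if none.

0

1. crash(2):  <2:✗back v0 ->
2. recover(2):  <2:back v0 ->
3. deliver 3→1:  nop
4. deliver 0→2:  nop
5. crash(3):  <3:✗back v0 ->
6. deliver 0→2:  nop
7. recover(3):  <3:back v0 ->
8. deliver 0→3:  nop
9. timeout(1):  <1:prim v1 ->
10. deliver 0→2:  nop
11. deliver 1→3:  <3:back v1 ->
12. deliver 3→1:  nop
13. deliver 2→1:  nop
14. propose(0,'r'):  nop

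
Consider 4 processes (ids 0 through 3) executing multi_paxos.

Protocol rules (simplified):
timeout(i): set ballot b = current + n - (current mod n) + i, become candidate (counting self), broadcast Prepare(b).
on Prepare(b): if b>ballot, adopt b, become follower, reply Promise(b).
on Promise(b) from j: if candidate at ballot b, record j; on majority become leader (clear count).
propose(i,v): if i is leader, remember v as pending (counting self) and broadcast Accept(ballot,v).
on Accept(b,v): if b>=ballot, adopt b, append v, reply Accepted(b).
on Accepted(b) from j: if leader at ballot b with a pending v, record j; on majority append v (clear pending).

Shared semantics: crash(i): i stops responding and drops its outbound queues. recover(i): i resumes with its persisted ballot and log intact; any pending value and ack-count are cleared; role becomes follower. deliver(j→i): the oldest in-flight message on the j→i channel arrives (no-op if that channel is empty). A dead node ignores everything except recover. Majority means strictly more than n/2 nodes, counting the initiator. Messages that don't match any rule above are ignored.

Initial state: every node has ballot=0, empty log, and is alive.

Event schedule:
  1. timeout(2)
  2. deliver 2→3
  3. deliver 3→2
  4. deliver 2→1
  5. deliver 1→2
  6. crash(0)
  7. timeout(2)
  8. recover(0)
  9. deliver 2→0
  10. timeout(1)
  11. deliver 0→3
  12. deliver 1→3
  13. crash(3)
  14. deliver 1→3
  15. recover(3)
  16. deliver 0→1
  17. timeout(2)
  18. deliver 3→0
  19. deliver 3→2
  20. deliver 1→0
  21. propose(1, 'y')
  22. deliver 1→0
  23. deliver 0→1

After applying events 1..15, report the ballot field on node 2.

10

step 1 timeout(2): 2={cand,b=6,log=-}
step 2 deliver 2→3: 3={foll,b=6,log=-}
step 3 deliver 3→2: —
step 4 deliver 2→1: 1={foll,b=6,log=-}
step 5 deliver 1→2: 2={lead,b=6,log=-}
step 6 crash(0): 0={✗foll,b=0,log=-}
step 7 timeout(2): 2={cand,b=10,log=-}
step 8 recover(0): 0={foll,b=0,log=-}
step 9 deliver 2→0: 0={foll,b=6,log=-}
step 10 timeout(1): 1={cand,b=9,log=-}
step 11 deliver 0→3: —
step 12 deliver 1→3: 3={foll,b=9,log=-}
step 13 crash(3): 3={✗foll,b=9,log=-}
step 14 deliver 1→3: —
step 15 recover(3): 3={foll,b=9,log=-}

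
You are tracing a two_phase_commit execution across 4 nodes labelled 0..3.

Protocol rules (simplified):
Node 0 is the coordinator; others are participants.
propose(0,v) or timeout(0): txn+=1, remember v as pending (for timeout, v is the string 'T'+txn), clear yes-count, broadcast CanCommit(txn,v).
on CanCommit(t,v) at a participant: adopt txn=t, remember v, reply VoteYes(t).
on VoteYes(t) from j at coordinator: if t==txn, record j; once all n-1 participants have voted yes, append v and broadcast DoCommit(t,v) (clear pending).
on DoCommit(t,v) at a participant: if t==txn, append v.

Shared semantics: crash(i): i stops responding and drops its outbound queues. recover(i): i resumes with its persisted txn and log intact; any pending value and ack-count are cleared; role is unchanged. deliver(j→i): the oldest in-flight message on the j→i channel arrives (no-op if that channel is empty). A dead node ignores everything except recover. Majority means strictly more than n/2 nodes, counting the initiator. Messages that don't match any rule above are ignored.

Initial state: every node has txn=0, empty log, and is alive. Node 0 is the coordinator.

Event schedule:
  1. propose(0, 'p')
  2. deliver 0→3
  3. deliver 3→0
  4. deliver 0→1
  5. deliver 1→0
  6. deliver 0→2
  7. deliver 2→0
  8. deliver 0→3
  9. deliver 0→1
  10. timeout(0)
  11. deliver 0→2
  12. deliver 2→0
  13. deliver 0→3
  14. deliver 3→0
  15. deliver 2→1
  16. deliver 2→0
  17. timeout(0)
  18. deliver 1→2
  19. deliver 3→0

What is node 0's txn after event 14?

2

1. propose(0,'p'):  <0:coor t1 ->
2. deliver 0→3:  <3:part t1 ->
3. deliver 3→0:  nop
4. deliver 0→1:  <1:part t1 ->
5. deliver 1→0:  nop
6. deliver 0→2:  <2:part t1 ->
7. deliver 2→0:  <0:coor t1 p>
8. deliver 0→3:  <3:part t1 p>
9. deliver 0→1:  <1:part t1 p>
10. timeout(0):  <0:coor t2 p>
11. deliver 0→2:  <2:part t1 p>
12. deliver 2→0:  nop
13. deliver 0→3:  <3:part t2 p>
14. deliver 3→0:  nop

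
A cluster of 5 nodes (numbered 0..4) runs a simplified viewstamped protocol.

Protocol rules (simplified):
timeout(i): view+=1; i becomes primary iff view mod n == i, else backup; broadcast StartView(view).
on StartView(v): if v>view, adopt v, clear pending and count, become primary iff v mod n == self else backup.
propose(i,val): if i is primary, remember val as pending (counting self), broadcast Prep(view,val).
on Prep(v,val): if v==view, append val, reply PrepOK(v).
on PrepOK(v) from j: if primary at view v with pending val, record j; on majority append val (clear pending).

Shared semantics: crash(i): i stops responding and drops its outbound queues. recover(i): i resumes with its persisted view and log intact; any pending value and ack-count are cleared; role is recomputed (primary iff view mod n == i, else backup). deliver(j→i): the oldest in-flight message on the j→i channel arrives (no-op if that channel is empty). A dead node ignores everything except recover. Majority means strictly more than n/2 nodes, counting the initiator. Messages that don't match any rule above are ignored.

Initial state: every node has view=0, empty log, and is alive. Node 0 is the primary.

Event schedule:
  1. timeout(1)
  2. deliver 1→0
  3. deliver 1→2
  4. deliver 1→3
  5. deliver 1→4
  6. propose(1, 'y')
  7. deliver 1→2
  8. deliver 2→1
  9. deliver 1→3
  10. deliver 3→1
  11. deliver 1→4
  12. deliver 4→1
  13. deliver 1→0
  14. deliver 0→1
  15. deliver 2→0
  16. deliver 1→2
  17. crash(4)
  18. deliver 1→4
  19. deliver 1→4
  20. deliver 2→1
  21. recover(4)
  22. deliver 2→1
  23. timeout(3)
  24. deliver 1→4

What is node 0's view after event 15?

1. timeout(1):  <1:prim v1 ->
2. deliver 1→0:  <0:back v1 ->
3. deliver 1→2:  <2:back v1 ->
4. deliver 1→3:  <3:back v1 ->
5. deliver 1→4:  <4:back v1 ->
6. propose(1,'y'):  nop
7. deliver 1→2:  <2:back v1 y>
8. deliver 2→1:  nop
9. deliver 1→3:  <3:back v1 y>
10. deliver 3→1:  <1:prim v1 y>
11. deliver 1→4:  <4:back v1 y>
12. deliver 4→1:  nop
13. deliver 1→0:  <0:back v1 y>
14. deliver 0→1:  nop
15. deliver 2→0:  nop

1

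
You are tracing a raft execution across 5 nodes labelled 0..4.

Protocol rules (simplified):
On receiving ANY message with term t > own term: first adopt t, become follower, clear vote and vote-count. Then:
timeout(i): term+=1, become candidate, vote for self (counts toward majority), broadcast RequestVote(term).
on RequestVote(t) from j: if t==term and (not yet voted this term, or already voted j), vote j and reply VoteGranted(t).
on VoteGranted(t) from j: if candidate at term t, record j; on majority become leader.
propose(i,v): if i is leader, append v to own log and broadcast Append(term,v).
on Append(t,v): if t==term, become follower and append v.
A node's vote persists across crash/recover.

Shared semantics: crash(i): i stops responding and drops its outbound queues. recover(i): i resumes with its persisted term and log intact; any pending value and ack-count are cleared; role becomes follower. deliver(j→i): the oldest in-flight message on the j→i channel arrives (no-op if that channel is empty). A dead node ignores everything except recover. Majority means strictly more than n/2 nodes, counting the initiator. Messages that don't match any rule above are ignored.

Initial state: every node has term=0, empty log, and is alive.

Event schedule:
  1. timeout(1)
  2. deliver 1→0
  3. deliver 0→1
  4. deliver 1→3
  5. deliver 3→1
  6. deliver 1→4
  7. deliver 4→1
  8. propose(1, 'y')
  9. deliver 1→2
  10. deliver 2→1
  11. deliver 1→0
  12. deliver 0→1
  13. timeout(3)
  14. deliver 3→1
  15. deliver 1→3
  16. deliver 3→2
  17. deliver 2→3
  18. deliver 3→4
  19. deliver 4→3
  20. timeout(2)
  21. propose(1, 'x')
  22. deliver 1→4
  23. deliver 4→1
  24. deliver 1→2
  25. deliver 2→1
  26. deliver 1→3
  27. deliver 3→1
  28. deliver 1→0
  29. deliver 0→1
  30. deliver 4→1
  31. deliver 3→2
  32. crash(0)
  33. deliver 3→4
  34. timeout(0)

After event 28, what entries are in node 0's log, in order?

y

[1] timeout(1) → N1(cand t1 [-])
[2] deliver 1→0 → N0(foll t1 [-])
[3] deliver 0→1 → ∅
[4] deliver 1→3 → N3(foll t1 [-])
[5] deliver 3→1 → N1(lead t1 [-])
[6] deliver 1→4 → N4(foll t1 [-])
[7] deliver 4→1 → ∅
[8] propose(1,'y') → N1(lead t1 [y])
[9] deliver 1→2 → N2(foll t1 [-])
[10] deliver 2→1 → ∅
[11] deliver 1→0 → N0(foll t1 [y])
[12] deliver 0→1 → ∅
[13] timeout(3) → N3(cand t2 [-])
[14] deliver 3→1 → N1(foll t2 [y])
[15] deliver 1→3 → ∅
[16] deliver 3→2 → N2(foll t2 [-])
[17] deliver 2→3 → ∅
[18] deliver 3→4 → N4(foll t2 [-])
[19] deliver 4→3 → N3(lead t2 [-])
[20] timeout(2) → N2(cand t3 [-])
[21] propose(1,'x') → ∅
[22] deliver 1→4 → ∅
[23] deliver 4→1 → ∅
[24] deliver 1→2 → ∅
[25] deliver 2→1 → N1(foll t3 [y])
[26] deliver 1→3 → ∅
[27] deliver 3→1 → ∅
[28] deliver 1→0 → ∅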